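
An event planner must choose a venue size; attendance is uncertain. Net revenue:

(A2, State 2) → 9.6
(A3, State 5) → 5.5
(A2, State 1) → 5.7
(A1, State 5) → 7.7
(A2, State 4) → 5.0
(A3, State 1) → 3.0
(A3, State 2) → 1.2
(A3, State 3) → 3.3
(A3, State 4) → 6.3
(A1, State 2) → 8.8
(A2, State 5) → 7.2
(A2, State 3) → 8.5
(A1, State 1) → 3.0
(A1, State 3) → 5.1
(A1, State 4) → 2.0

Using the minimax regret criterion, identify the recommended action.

Column bests: State 1=5.7, State 2=9.6, State 3=8.5, State 4=6.3, State 5=7.7.
A1 regrets: 2.7, 0.8, 3.4, 4.3, 0.0 → max 4.3
A2 regrets: 0.0, 0.0, 0.0, 1.3, 0.5 → max 1.3
A3 regrets: 2.7, 8.4, 5.2, 0.0, 2.2 → max 8.4
Smallest max regret = 1.3 → A2.

A2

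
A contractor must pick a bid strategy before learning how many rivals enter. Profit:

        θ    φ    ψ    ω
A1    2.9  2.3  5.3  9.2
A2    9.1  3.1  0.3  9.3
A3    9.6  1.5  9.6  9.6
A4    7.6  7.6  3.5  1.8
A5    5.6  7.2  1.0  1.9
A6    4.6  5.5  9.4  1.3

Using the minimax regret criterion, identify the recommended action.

A3

Column bests: θ=9.6, φ=7.6, ψ=9.6, ω=9.6.
A1 regrets: 6.7, 5.3, 4.3, 0.4 → max 6.7
A2 regrets: 0.5, 4.5, 9.3, 0.3 → max 9.3
A3 regrets: 0.0, 6.1, 0.0, 0.0 → max 6.1
A4 regrets: 2.0, 0.0, 6.1, 7.8 → max 7.8
A5 regrets: 4.0, 0.4, 8.6, 7.7 → max 8.6
A6 regrets: 5.0, 2.1, 0.2, 8.3 → max 8.3
Smallest max regret = 6.1 → A3.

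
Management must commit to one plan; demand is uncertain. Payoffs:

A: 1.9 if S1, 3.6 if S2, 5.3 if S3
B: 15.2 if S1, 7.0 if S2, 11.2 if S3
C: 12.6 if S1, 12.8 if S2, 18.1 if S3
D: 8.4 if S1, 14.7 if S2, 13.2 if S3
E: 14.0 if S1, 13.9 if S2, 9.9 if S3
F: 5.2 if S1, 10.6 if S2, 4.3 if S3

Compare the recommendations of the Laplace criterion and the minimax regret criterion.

Row averages: A=3.6, B=167/15, C=14.5, D=12.1, E=12.6, F=6.7
Highest average = 14.5 → C.
Column bests: S1=15.2, S2=14.7, S3=18.1.
A regrets: 13.3, 11.1, 12.8 → max 13.3
B regrets: 0.0, 7.7, 6.9 → max 7.7
C regrets: 2.6, 1.9, 0.0 → max 2.6
D regrets: 6.8, 0.0, 4.9 → max 6.8
E regrets: 1.2, 0.8, 8.2 → max 8.2
F regrets: 10.0, 4.1, 13.8 → max 13.8
Smallest max regret = 2.6 → C.

laplace → C; minimax regret → C (agree)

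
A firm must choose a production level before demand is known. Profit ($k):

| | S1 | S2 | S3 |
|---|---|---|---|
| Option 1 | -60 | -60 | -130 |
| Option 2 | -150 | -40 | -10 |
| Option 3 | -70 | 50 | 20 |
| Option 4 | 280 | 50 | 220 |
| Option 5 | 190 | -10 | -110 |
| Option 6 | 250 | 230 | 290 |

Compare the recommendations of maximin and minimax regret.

Row minima: Option 1=-130, Option 2=-150, Option 3=-70, Option 4=50, Option 5=-110, Option 6=230
Best worst-case = 230 → Option 6.
Column bests: S1=280, S2=230, S3=290.
Option 1 regrets: 340, 290, 420 → max 420
Option 2 regrets: 430, 270, 300 → max 430
Option 3 regrets: 350, 180, 270 → max 350
Option 4 regrets: 0, 180, 70 → max 180
Option 5 regrets: 90, 240, 400 → max 400
Option 6 regrets: 30, 0, 0 → max 30
Smallest max regret = 30 → Option 6.

maximin → Option 6; minimax regret → Option 6 (agree)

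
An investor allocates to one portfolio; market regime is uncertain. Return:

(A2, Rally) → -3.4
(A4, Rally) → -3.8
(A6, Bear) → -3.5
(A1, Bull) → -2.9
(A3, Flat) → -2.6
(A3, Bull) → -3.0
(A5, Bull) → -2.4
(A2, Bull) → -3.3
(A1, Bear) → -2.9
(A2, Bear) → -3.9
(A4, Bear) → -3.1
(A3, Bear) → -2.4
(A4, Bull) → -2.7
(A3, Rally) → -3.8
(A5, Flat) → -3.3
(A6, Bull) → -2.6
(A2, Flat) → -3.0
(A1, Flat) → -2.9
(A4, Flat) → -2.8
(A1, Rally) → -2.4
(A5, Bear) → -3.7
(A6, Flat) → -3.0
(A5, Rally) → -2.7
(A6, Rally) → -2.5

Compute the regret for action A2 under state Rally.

Best payoff under Rally is -2.4.
Regret = -2.4 − (-3.4) = 1.0.

1.0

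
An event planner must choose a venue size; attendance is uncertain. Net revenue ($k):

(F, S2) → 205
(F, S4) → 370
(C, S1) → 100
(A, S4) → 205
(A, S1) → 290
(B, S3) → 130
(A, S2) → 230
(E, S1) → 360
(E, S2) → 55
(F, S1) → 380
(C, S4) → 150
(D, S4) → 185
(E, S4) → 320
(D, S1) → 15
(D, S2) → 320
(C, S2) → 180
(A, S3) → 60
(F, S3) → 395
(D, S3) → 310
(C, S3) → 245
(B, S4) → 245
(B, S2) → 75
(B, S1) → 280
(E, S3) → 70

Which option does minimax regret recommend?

Column bests: S1=380, S2=320, S3=395, S4=370.
A regrets: 90, 90, 335, 165 → max 335
B regrets: 100, 245, 265, 125 → max 265
C regrets: 280, 140, 150, 220 → max 280
D regrets: 365, 0, 85, 185 → max 365
E regrets: 20, 265, 325, 50 → max 325
F regrets: 0, 115, 0, 0 → max 115
Smallest max regret = 115 → F.

F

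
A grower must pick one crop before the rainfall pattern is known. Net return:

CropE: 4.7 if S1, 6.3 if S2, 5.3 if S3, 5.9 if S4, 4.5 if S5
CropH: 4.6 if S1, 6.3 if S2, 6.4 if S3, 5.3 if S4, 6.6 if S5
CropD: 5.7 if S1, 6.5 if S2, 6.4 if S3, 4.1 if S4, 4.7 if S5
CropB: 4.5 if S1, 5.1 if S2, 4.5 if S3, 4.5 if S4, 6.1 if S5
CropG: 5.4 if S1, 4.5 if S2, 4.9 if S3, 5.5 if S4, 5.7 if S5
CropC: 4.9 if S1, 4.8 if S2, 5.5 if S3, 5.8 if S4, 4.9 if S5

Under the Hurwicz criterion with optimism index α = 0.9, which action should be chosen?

CropH

CropE: 0.9·6.3 + 0.1·4.5 = 6.12
CropH: 0.9·6.6 + 0.1·4.6 = 6.4
CropD: 0.9·6.5 + 0.1·4.1 = 6.26
CropB: 0.9·6.1 + 0.1·4.5 = 5.94
CropG: 0.9·5.7 + 0.1·4.5 = 5.58
CropC: 0.9·5.8 + 0.1·4.8 = 5.7
Highest Hurwicz score = 6.4 → CropH.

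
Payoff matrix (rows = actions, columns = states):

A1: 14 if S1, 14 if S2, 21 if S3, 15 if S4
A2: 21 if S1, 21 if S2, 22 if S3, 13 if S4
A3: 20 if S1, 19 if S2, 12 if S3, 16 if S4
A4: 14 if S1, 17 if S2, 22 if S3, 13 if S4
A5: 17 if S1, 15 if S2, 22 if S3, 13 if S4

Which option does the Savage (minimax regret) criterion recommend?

A2

Column bests: S1=21, S2=21, S3=22, S4=16.
A1 regrets: 7, 7, 1, 1 → max 7
A2 regrets: 0, 0, 0, 3 → max 3
A3 regrets: 1, 2, 10, 0 → max 10
A4 regrets: 7, 4, 0, 3 → max 7
A5 regrets: 4, 6, 0, 3 → max 6
Smallest max regret = 3 → A2.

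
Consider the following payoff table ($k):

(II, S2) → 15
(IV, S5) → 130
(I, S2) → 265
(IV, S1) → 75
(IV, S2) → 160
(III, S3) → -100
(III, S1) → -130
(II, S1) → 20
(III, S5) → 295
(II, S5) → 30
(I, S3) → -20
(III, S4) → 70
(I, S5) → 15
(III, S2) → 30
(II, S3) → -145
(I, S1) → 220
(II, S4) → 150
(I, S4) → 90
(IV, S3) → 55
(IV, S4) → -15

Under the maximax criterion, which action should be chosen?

Row maxima: I=265, II=150, III=295, IV=160
Best best-case = 295 → III.

III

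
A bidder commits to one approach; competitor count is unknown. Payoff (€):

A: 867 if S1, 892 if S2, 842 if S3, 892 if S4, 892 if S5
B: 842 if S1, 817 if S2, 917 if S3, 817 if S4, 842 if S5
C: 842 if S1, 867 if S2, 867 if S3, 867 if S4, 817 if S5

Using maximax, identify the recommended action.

Row maxima: A=892, B=917, C=867
Best best-case = 917 → B.

B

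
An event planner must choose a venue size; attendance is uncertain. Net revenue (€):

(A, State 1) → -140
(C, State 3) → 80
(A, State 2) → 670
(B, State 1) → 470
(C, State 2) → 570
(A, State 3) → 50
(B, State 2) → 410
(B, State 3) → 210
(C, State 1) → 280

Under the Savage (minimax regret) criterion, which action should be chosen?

C

Column bests: State 1=470, State 2=670, State 3=210.
A regrets: 610, 0, 160 → max 610
B regrets: 0, 260, 0 → max 260
C regrets: 190, 100, 130 → max 190
Smallest max regret = 190 → C.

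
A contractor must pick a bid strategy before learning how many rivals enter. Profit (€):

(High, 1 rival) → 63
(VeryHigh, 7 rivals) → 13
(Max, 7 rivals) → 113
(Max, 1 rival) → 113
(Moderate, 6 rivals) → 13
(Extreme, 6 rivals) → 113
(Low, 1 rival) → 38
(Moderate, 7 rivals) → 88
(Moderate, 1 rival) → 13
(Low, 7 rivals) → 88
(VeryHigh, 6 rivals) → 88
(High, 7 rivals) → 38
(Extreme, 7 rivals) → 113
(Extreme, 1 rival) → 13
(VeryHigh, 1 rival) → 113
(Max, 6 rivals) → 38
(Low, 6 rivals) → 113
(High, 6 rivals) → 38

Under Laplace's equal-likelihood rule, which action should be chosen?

Row averages: Low=239/3, Moderate=38, High=139/3, VeryHigh=214/3, Extreme=239/3, Max=88
Highest average = 88 → Max.

Max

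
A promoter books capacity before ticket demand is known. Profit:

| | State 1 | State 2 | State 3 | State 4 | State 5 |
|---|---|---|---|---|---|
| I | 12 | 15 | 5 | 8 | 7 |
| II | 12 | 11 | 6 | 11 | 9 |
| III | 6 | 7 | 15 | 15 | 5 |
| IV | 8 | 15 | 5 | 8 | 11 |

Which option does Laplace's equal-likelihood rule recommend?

II

Row averages: I=9.4, II=9.8, III=9.6, IV=9.4
Highest average = 9.8 → II.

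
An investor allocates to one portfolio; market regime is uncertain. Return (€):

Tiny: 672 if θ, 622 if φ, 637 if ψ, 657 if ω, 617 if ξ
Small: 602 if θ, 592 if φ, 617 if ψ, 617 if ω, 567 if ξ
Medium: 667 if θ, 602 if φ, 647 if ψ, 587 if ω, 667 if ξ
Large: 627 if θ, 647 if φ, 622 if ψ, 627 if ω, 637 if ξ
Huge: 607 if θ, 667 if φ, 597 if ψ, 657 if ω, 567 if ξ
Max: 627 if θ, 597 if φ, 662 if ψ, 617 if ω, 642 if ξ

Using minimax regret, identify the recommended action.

Large

Column bests: θ=672, φ=667, ψ=662, ω=657, ξ=667.
Tiny regrets: 0, 45, 25, 0, 50 → max 50
Small regrets: 70, 75, 45, 40, 100 → max 100
Medium regrets: 5, 65, 15, 70, 0 → max 70
Large regrets: 45, 20, 40, 30, 30 → max 45
Huge regrets: 65, 0, 65, 0, 100 → max 100
Max regrets: 45, 70, 0, 40, 25 → max 70
Smallest max regret = 45 → Large.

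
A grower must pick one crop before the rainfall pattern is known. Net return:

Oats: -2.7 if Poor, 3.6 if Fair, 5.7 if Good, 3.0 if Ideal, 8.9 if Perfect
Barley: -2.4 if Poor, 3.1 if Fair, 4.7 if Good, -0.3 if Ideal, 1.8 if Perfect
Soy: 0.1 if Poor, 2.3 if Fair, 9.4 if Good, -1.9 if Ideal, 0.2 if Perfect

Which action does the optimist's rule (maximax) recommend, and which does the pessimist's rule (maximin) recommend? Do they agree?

maximax → Soy; maximin → Soy (agree)

Row maxima: Oats=8.9, Barley=4.7, Soy=9.4
Best best-case = 9.4 → Soy.
Row minima: Oats=-2.7, Barley=-2.4, Soy=-1.9
Best worst-case = -1.9 → Soy.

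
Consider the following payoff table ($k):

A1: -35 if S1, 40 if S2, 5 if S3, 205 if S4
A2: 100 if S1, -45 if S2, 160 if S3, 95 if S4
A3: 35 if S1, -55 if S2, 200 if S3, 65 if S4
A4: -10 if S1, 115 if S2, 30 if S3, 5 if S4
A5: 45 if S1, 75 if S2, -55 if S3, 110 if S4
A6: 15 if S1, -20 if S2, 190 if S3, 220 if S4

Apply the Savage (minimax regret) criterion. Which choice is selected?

A6

Column bests: S1=100, S2=115, S3=200, S4=220.
A1 regrets: 135, 75, 195, 15 → max 195
A2 regrets: 0, 160, 40, 125 → max 160
A3 regrets: 65, 170, 0, 155 → max 170
A4 regrets: 110, 0, 170, 215 → max 215
A5 regrets: 55, 40, 255, 110 → max 255
A6 regrets: 85, 135, 10, 0 → max 135
Smallest max regret = 135 → A6.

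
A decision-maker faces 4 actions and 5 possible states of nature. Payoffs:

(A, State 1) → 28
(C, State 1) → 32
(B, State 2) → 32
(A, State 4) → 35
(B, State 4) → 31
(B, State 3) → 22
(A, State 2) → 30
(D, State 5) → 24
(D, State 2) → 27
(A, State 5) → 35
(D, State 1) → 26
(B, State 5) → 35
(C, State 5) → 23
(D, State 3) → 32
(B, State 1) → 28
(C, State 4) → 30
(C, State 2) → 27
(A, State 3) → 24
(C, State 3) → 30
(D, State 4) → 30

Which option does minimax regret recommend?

A

Column bests: State 1=32, State 2=32, State 3=32, State 4=35, State 5=35.
A regrets: 4, 2, 8, 0, 0 → max 8
B regrets: 4, 0, 10, 4, 0 → max 10
C regrets: 0, 5, 2, 5, 12 → max 12
D regrets: 6, 5, 0, 5, 11 → max 11
Smallest max regret = 8 → A.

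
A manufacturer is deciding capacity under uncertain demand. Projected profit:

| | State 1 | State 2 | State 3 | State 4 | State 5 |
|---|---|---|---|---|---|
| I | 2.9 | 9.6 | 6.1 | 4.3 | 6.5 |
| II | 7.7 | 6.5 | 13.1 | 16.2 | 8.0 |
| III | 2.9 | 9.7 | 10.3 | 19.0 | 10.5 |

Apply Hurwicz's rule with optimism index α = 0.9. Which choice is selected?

I: 0.9·9.6 + 0.1·2.9 = 8.93
II: 0.9·16.2 + 0.1·6.5 = 15.23
III: 0.9·19.0 + 0.1·2.9 = 17.39
Highest Hurwicz score = 17.39 → III.

III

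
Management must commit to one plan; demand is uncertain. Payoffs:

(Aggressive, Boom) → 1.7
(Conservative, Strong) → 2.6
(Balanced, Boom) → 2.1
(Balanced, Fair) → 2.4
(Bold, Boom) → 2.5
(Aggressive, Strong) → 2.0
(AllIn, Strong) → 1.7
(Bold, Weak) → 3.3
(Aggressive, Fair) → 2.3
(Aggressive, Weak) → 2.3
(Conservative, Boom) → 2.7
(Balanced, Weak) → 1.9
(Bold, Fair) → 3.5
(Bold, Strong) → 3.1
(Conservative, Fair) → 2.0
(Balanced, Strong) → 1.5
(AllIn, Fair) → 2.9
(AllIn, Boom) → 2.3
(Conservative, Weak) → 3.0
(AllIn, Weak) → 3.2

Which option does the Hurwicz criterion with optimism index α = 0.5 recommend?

Conservative: 0.5·3.0 + 0.5·2.0 = 2.5
Balanced: 0.5·2.4 + 0.5·1.5 = 1.95
Aggressive: 0.5·2.3 + 0.5·1.7 = 2
Bold: 0.5·3.5 + 0.5·2.5 = 3
AllIn: 0.5·3.2 + 0.5·1.7 = 2.45
Highest Hurwicz score = 3 → Bold.

Bold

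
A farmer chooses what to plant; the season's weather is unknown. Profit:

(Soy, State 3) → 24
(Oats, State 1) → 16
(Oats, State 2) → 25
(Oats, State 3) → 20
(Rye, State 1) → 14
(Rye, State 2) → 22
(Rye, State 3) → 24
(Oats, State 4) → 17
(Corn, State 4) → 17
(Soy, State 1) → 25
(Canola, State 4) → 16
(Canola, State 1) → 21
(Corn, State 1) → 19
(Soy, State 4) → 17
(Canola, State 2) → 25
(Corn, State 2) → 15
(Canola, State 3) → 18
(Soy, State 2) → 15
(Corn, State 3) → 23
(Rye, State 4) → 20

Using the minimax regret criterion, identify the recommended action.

Canola

Column bests: State 1=25, State 2=25, State 3=24, State 4=20.
Oats regrets: 9, 0, 4, 3 → max 9
Corn regrets: 6, 10, 1, 3 → max 10
Soy regrets: 0, 10, 0, 3 → max 10
Canola regrets: 4, 0, 6, 4 → max 6
Rye regrets: 11, 3, 0, 0 → max 11
Smallest max regret = 6 → Canola.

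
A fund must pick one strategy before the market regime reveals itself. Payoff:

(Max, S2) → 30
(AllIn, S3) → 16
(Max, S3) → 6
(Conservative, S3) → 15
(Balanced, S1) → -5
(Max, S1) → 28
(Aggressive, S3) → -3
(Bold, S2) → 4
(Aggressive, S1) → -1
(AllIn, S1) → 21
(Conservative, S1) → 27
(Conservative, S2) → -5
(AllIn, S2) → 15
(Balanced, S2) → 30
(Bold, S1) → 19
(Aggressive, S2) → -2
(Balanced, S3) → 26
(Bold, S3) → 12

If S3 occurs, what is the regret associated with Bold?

14

Best payoff under S3 is 26.
Regret = 26 − 12 = 14.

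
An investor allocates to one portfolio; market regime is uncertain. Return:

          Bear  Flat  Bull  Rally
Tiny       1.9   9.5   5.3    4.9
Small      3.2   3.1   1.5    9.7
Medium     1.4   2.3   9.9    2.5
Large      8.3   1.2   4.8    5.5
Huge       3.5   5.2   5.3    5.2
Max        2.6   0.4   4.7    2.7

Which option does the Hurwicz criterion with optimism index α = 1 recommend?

Tiny: 1·9.5 + 0·1.9 = 9.5
Small: 1·9.7 + 0·1.5 = 9.7
Medium: 1·9.9 + 0·1.4 = 9.9
Large: 1·8.3 + 0·1.2 = 8.3
Huge: 1·5.3 + 0·3.5 = 5.3
Max: 1·4.7 + 0·0.4 = 4.7
Highest Hurwicz score = 9.9 → Medium.

Medium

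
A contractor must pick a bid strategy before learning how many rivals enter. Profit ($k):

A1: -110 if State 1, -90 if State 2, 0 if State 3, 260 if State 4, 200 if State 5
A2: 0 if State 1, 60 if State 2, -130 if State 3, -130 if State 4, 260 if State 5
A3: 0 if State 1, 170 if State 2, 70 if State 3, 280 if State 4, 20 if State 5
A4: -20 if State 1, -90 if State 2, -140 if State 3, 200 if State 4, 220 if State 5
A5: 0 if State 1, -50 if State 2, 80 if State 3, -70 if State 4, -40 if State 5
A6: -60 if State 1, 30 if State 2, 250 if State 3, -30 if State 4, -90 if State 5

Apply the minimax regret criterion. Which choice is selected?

Column bests: State 1=0, State 2=170, State 3=250, State 4=280, State 5=260.
A1 regrets: 110, 260, 250, 20, 60 → max 260
A2 regrets: 0, 110, 380, 410, 0 → max 410
A3 regrets: 0, 0, 180, 0, 240 → max 240
A4 regrets: 20, 260, 390, 80, 40 → max 390
A5 regrets: 0, 220, 170, 350, 300 → max 350
A6 regrets: 60, 140, 0, 310, 350 → max 350
Smallest max regret = 240 → A3.

A3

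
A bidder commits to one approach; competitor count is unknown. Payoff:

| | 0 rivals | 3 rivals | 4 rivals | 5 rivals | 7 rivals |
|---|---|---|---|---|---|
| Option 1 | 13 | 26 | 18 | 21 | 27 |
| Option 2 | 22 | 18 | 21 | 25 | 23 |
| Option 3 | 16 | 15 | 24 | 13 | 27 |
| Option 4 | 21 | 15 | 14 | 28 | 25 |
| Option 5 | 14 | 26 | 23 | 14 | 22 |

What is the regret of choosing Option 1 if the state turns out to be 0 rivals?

9

Best payoff under 0 rivals is 22.
Regret = 22 − 13 = 9.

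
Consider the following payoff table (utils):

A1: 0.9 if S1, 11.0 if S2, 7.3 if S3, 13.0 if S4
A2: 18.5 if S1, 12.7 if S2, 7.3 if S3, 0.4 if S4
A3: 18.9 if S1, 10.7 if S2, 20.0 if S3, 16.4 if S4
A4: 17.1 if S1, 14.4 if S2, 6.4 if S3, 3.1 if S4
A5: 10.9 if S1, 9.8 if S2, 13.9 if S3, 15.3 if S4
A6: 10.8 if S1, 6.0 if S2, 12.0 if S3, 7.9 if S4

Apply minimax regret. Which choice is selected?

A3

Column bests: S1=18.9, S2=14.4, S3=20.0, S4=16.4.
A1 regrets: 18.0, 3.4, 12.7, 3.4 → max 18.0
A2 regrets: 0.4, 1.7, 12.7, 16.0 → max 16.0
A3 regrets: 0.0, 3.7, 0.0, 0.0 → max 3.7
A4 regrets: 1.8, 0.0, 13.6, 13.3 → max 13.6
A5 regrets: 8.0, 4.6, 6.1, 1.1 → max 8.0
A6 regrets: 8.1, 8.4, 8.0, 8.5 → max 8.5
Smallest max regret = 3.7 → A3.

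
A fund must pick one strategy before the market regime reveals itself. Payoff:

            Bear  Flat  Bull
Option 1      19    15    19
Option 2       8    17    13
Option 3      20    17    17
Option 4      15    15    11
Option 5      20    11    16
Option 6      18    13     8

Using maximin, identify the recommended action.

Row minima: Option 1=15, Option 2=8, Option 3=17, Option 4=11, Option 5=11, Option 6=8
Best worst-case = 17 → Option 3.

Option 3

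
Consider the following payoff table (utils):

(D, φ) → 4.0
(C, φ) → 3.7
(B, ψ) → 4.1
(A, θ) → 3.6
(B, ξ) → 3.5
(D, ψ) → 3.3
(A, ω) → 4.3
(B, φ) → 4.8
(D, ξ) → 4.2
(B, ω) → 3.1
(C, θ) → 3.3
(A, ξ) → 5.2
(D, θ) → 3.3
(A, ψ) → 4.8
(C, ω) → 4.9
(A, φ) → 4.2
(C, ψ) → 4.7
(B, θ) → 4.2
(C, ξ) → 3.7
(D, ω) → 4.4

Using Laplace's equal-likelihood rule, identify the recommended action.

A

Row averages: A=4.42, B=3.94, C=4.06, D=3.84
Highest average = 4.42 → A.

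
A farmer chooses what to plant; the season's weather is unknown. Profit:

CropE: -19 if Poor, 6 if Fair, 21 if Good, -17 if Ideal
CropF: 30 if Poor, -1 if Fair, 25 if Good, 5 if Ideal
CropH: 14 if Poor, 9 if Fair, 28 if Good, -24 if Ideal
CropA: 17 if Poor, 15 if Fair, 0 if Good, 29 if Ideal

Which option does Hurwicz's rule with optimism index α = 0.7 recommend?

CropF

CropE: 0.7·21 + 0.3·(-19) = 9
CropF: 0.7·30 + 0.3·(-1) = 20.7
CropH: 0.7·28 + 0.3·(-24) = 12.4
CropA: 0.7·29 + 0.3·0 = 20.3
Highest Hurwicz score = 20.7 → CropF.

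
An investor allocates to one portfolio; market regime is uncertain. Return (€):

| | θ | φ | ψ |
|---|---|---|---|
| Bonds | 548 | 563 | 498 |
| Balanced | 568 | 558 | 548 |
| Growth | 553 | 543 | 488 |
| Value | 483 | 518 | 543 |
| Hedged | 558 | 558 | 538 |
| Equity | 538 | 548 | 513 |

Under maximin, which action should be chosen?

Row minima: Bonds=498, Balanced=548, Growth=488, Value=483, Hedged=538, Equity=513
Best worst-case = 548 → Balanced.

Balanced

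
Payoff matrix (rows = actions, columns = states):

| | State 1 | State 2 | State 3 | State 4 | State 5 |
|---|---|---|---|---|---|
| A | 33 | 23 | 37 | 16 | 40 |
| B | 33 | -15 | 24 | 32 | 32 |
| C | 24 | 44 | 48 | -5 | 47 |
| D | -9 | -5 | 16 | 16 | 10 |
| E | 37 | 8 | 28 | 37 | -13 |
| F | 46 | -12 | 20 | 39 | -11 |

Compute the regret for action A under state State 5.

7

Best payoff under State 5 is 47.
Regret = 47 − 40 = 7.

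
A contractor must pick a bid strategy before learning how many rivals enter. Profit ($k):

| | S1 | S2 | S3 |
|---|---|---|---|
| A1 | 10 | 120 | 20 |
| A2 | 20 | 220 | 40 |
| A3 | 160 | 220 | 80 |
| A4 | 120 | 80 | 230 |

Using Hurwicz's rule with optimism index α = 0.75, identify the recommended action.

A1: 0.75·120 + 0.25·10 = 92.5
A2: 0.75·220 + 0.25·20 = 170
A3: 0.75·220 + 0.25·80 = 185
A4: 0.75·230 + 0.25·80 = 192.5
Highest Hurwicz score = 192.5 → A4.

A4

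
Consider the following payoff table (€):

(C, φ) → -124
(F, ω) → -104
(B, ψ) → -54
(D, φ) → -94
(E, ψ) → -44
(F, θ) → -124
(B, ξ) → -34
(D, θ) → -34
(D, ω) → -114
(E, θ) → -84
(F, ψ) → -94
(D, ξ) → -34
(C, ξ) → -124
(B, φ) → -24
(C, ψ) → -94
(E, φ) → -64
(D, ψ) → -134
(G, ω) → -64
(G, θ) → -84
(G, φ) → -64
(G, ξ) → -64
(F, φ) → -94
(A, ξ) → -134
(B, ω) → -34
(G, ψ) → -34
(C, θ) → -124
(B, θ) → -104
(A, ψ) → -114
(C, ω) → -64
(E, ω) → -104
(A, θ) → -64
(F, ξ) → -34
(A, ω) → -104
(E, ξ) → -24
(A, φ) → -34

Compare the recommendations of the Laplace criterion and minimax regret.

laplace → B; minimax regret → G (disagree)

Row averages: A=-90, B=-50, C=-106, D=-82, E=-64, F=-90, G=-62
Highest average = -50 → B.
Column bests: θ=-34, φ=-24, ψ=-34, ω=-34, ξ=-24.
A regrets: 30, 10, 80, 70, 110 → max 110
B regrets: 70, 0, 20, 0, 10 → max 70
C regrets: 90, 100, 60, 30, 100 → max 100
D regrets: 0, 70, 100, 80, 10 → max 100
E regrets: 50, 40, 10, 70, 0 → max 70
F regrets: 90, 70, 60, 70, 10 → max 90
G regrets: 50, 40, 0, 30, 40 → max 50
Smallest max regret = 50 → G.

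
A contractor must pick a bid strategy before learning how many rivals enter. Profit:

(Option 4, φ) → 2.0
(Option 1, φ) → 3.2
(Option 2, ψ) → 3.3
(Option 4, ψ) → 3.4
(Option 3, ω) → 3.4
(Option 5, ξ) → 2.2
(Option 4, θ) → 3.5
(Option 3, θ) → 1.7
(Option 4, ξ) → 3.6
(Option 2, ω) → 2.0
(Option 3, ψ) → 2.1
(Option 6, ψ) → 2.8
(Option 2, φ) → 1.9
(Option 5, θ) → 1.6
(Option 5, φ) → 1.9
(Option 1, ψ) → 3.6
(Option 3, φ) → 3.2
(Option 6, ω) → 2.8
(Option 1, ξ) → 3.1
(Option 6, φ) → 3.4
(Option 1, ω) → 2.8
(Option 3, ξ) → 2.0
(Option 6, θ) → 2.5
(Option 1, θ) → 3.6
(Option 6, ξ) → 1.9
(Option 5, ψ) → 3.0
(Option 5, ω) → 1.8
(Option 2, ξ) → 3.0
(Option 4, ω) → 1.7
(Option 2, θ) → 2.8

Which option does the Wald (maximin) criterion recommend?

Row minima: Option 1=2.8, Option 2=1.9, Option 3=1.7, Option 4=1.7, Option 5=1.6, Option 6=1.9
Best worst-case = 2.8 → Option 1.

Option 1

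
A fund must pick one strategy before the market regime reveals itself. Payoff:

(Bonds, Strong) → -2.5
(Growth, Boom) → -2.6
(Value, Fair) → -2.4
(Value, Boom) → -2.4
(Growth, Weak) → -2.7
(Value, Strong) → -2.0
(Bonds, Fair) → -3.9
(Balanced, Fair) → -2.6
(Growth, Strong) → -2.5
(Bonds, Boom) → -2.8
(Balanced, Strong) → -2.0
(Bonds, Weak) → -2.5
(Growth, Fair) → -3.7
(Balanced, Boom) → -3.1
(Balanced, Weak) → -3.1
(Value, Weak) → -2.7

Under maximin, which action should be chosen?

Row minima: Balanced=-3.1, Bonds=-3.9, Growth=-3.7, Value=-2.7
Best worst-case = -2.7 → Value.

Value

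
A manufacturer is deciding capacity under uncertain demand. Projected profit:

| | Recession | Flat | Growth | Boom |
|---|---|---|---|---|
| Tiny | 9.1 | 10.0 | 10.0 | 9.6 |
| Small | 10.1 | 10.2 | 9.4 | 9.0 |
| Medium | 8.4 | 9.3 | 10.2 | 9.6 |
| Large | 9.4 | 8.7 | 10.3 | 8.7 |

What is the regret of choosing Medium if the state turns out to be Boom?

0.0

Best payoff under Boom is 9.6.
Regret = 9.6 − 9.6 = 0.0.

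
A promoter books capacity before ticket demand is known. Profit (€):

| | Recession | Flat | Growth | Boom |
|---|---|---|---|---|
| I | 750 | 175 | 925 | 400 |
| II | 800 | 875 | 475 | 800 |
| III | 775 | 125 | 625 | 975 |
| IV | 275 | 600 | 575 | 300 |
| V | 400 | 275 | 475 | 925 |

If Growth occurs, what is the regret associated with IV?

Best payoff under Growth is 925.
Regret = 925 − 575 = 350.

350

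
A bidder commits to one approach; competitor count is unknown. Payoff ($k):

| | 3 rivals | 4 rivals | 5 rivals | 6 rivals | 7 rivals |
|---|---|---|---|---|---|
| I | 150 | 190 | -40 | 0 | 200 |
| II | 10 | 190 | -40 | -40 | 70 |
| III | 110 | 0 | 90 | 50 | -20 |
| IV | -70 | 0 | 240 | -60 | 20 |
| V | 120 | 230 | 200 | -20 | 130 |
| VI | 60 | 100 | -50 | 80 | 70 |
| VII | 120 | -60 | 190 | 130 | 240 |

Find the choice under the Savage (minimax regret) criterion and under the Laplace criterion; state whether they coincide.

minimax regret → V; laplace → V (agree)

Column bests: 3 rivals=150, 4 rivals=230, 5 rivals=240, 6 rivals=130, 7 rivals=240.
I regrets: 0, 40, 280, 130, 40 → max 280
II regrets: 140, 40, 280, 170, 170 → max 280
III regrets: 40, 230, 150, 80, 260 → max 260
IV regrets: 220, 230, 0, 190, 220 → max 230
V regrets: 30, 0, 40, 150, 110 → max 150
VI regrets: 90, 130, 290, 50, 170 → max 290
VII regrets: 30, 290, 50, 0, 0 → max 290
Smallest max regret = 150 → V.
Row averages: I=100, II=38, III=46, IV=26, V=132, VI=52, VII=124
Highest average = 132 → V.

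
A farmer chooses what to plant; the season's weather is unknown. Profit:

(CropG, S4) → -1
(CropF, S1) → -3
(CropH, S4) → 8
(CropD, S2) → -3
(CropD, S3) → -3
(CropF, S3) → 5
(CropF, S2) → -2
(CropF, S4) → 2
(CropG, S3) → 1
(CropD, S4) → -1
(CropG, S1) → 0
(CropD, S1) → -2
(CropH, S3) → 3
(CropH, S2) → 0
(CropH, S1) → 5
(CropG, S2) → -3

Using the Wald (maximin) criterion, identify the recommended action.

CropH

Row minima: CropG=-3, CropD=-3, CropF=-3, CropH=0
Best worst-case = 0 → CropH.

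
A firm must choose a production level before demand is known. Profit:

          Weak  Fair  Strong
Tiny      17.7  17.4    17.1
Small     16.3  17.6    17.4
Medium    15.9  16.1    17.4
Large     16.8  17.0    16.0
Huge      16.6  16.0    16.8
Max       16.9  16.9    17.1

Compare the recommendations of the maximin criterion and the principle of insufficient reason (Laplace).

maximin → Tiny; laplace → Tiny (agree)

Row minima: Tiny=17.1, Small=16.3, Medium=15.9, Large=16.0, Huge=16.0, Max=16.9
Best worst-case = 17.1 → Tiny.
Row averages: Tiny=17.4, Small=17.1, Medium=247/15, Large=16.6, Huge=247/15, Max=509/30
Highest average = 17.4 → Tiny.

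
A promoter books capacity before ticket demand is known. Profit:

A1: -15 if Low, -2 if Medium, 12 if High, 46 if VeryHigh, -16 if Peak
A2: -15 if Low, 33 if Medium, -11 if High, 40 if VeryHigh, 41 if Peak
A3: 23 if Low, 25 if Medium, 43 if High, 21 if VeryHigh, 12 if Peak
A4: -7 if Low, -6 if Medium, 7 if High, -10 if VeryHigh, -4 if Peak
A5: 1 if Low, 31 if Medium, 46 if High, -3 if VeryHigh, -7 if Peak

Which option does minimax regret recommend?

A3

Column bests: Low=23, Medium=33, High=46, VeryHigh=46, Peak=41.
A1 regrets: 38, 35, 34, 0, 57 → max 57
A2 regrets: 38, 0, 57, 6, 0 → max 57
A3 regrets: 0, 8, 3, 25, 29 → max 29
A4 regrets: 30, 39, 39, 56, 45 → max 56
A5 regrets: 22, 2, 0, 49, 48 → max 49
Smallest max regret = 29 → A3.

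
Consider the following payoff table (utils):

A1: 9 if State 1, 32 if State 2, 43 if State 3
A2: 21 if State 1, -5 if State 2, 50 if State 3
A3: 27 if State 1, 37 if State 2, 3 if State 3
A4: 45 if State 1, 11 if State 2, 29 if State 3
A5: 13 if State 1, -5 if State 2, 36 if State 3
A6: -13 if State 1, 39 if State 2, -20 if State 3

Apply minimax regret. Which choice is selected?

Column bests: State 1=45, State 2=39, State 3=50.
A1 regrets: 36, 7, 7 → max 36
A2 regrets: 24, 44, 0 → max 44
A3 regrets: 18, 2, 47 → max 47
A4 regrets: 0, 28, 21 → max 28
A5 regrets: 32, 44, 14 → max 44
A6 regrets: 58, 0, 70 → max 70
Smallest max regret = 28 → A4.

A4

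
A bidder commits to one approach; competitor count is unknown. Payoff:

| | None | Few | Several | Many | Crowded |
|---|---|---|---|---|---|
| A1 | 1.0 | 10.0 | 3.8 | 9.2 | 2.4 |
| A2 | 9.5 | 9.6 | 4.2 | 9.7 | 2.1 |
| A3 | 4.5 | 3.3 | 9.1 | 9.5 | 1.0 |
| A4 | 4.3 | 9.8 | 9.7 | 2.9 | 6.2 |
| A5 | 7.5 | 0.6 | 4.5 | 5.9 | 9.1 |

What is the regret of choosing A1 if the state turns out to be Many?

0.5

Best payoff under Many is 9.7.
Regret = 9.7 − 9.2 = 0.5.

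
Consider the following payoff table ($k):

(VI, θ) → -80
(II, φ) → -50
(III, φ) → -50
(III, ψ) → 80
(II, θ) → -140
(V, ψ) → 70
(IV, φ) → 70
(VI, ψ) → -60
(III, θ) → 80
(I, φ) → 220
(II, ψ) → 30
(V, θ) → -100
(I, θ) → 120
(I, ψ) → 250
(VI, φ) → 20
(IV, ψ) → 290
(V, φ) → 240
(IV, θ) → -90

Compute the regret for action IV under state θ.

210

Best payoff under θ is 120.
Regret = 120 − (-90) = 210.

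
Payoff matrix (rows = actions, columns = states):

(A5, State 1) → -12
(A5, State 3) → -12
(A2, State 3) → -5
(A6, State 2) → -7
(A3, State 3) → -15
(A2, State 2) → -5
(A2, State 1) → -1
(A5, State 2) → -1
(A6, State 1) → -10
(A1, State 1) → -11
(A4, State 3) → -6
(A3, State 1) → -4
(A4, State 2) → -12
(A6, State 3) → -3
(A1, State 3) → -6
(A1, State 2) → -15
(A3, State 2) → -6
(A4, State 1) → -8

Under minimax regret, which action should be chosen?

A2

Column bests: State 1=-1, State 2=-1, State 3=-3.
A1 regrets: 10, 14, 3 → max 14
A2 regrets: 0, 4, 2 → max 4
A3 regrets: 3, 5, 12 → max 12
A4 regrets: 7, 11, 3 → max 11
A5 regrets: 11, 0, 9 → max 11
A6 regrets: 9, 6, 0 → max 9
Smallest max regret = 4 → A2.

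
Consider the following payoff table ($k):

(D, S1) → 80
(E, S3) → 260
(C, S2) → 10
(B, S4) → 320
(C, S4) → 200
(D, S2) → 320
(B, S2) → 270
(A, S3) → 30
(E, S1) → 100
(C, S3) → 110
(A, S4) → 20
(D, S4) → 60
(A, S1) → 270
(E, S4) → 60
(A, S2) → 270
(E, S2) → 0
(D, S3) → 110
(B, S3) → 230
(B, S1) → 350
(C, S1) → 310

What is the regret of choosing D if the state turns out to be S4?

Best payoff under S4 is 320.
Regret = 320 − 60 = 260.

260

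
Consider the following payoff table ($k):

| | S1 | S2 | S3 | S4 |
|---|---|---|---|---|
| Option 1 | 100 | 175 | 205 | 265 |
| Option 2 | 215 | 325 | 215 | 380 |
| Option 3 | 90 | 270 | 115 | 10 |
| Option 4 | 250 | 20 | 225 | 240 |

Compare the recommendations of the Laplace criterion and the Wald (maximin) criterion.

laplace → Option 2; maximin → Option 2 (agree)

Row averages: Option 1=186.25, Option 2=283.75, Option 3=121.25, Option 4=183.75
Highest average = 283.75 → Option 2.
Row minima: Option 1=100, Option 2=215, Option 3=10, Option 4=20
Best worst-case = 215 → Option 2.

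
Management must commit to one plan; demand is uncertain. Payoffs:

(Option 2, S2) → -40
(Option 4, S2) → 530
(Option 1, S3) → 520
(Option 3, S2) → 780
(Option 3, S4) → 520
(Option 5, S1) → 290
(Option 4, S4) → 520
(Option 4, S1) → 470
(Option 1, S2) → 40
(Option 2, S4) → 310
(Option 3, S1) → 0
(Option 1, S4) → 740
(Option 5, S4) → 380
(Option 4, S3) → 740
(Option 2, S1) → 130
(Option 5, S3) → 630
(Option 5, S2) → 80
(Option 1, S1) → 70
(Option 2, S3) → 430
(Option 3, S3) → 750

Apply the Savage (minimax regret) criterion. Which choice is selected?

Option 4

Column bests: S1=470, S2=780, S3=750, S4=740.
Option 1 regrets: 400, 740, 230, 0 → max 740
Option 2 regrets: 340, 820, 320, 430 → max 820
Option 3 regrets: 470, 0, 0, 220 → max 470
Option 4 regrets: 0, 250, 10, 220 → max 250
Option 5 regrets: 180, 700, 120, 360 → max 700
Smallest max regret = 250 → Option 4.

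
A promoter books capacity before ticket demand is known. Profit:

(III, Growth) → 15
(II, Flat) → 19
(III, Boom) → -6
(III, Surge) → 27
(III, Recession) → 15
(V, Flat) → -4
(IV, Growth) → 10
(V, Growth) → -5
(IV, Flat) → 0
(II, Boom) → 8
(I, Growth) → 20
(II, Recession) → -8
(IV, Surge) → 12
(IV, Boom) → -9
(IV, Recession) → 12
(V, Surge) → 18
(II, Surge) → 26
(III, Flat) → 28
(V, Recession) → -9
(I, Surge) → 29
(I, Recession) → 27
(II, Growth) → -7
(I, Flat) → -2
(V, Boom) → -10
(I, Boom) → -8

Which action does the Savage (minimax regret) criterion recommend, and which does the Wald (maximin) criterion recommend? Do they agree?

minimax regret → III; maximin → III (agree)

Column bests: Recession=27, Flat=28, Growth=20, Boom=8, Surge=29.
I regrets: 0, 30, 0, 16, 0 → max 30
II regrets: 35, 9, 27, 0, 3 → max 35
III regrets: 12, 0, 5, 14, 2 → max 14
IV regrets: 15, 28, 10, 17, 17 → max 28
V regrets: 36, 32, 25, 18, 11 → max 36
Smallest max regret = 14 → III.
Row minima: I=-8, II=-8, III=-6, IV=-9, V=-10
Best worst-case = -6 → III.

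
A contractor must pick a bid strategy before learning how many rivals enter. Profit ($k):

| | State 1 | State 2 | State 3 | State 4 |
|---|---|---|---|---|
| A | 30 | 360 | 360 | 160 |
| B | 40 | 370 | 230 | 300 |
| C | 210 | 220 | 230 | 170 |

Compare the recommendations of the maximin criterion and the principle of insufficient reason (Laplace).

Row minima: A=30, B=40, C=170
Best worst-case = 170 → C.
Row averages: A=227.5, B=235, C=207.5
Highest average = 235 → B.

maximin → C; laplace → B (disagree)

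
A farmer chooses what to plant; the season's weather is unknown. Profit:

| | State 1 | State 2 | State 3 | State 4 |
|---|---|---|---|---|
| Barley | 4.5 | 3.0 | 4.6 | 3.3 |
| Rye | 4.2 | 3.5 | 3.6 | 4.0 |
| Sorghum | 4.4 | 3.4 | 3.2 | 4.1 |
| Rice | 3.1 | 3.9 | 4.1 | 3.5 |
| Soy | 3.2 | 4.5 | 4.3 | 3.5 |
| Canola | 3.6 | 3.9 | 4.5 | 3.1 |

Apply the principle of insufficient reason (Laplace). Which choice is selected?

Row averages: Barley=3.85, Rye=3.825, Sorghum=3.775, Rice=3.65, Soy=3.875, Canola=3.775
Highest average = 3.875 → Soy.

Soy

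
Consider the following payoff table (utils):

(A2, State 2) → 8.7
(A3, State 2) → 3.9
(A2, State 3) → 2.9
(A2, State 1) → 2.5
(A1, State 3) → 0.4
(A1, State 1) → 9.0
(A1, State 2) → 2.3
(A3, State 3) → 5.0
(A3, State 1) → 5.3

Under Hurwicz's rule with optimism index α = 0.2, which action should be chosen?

A1: 0.2·9.0 + 0.8·0.4 = 2.12
A2: 0.2·8.7 + 0.8·2.5 = 3.74
A3: 0.2·5.3 + 0.8·3.9 = 4.18
Highest Hurwicz score = 4.18 → A3.

A3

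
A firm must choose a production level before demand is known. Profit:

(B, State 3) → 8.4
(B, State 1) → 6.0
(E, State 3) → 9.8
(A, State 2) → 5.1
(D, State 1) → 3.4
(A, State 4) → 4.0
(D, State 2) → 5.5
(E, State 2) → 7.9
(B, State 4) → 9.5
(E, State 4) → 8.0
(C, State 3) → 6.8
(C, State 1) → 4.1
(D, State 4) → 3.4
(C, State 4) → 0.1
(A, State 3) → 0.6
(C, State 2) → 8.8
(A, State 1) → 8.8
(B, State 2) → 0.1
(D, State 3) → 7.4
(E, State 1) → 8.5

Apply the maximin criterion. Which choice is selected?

Row minima: A=0.6, B=0.1, C=0.1, D=3.4, E=7.9
Best worst-case = 7.9 → E.

E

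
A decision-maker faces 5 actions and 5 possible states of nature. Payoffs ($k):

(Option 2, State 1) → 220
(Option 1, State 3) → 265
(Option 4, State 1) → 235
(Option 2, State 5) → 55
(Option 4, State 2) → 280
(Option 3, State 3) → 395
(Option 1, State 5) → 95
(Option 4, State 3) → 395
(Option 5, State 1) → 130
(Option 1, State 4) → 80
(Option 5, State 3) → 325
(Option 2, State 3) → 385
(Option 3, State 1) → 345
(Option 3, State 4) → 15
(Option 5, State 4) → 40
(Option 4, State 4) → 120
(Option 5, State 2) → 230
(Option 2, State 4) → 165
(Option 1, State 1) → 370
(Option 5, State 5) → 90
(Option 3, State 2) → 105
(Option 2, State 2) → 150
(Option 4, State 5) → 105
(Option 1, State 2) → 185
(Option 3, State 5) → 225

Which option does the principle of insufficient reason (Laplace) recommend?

Option 4

Row averages: Option 1=199, Option 2=195, Option 3=217, Option 4=227, Option 5=163
Highest average = 227 → Option 4.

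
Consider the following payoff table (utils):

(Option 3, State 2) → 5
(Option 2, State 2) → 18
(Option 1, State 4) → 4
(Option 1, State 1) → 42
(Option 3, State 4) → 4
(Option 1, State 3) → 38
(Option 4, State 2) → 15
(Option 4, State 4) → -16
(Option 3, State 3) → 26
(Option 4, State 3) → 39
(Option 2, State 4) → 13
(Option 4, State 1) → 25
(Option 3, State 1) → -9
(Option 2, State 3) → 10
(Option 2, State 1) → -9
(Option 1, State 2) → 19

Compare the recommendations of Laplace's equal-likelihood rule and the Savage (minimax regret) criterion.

Row averages: Option 1=25.75, Option 2=8, Option 3=6.5, Option 4=15.75
Highest average = 25.75 → Option 1.
Column bests: State 1=42, State 2=19, State 3=39, State 4=13.
Option 1 regrets: 0, 0, 1, 9 → max 9
Option 2 regrets: 51, 1, 29, 0 → max 51
Option 3 regrets: 51, 14, 13, 9 → max 51
Option 4 regrets: 17, 4, 0, 29 → max 29
Smallest max regret = 9 → Option 1.

laplace → Option 1; minimax regret → Option 1 (agree)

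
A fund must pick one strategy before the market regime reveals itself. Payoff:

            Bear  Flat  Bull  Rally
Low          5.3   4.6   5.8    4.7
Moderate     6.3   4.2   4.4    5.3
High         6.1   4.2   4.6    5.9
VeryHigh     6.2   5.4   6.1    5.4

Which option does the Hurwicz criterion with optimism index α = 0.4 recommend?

VeryHigh

Low: 0.4·5.8 + 0.6·4.6 = 5.08
Moderate: 0.4·6.3 + 0.6·4.2 = 5.04
High: 0.4·6.1 + 0.6·4.2 = 4.96
VeryHigh: 0.4·6.2 + 0.6·5.4 = 5.72
Highest Hurwicz score = 5.72 → VeryHigh.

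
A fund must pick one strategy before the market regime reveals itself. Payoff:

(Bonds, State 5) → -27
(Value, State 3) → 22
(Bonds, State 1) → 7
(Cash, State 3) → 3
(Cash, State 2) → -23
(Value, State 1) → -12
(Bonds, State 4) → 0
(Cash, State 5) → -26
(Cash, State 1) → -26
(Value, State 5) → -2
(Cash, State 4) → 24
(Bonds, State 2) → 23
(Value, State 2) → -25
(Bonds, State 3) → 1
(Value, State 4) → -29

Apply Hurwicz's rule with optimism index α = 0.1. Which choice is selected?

Cash

Value: 0.1·22 + 0.9·(-29) = -23.9
Bonds: 0.1·23 + 0.9·(-27) = -22
Cash: 0.1·24 + 0.9·(-26) = -21
Highest Hurwicz score = -21 → Cash.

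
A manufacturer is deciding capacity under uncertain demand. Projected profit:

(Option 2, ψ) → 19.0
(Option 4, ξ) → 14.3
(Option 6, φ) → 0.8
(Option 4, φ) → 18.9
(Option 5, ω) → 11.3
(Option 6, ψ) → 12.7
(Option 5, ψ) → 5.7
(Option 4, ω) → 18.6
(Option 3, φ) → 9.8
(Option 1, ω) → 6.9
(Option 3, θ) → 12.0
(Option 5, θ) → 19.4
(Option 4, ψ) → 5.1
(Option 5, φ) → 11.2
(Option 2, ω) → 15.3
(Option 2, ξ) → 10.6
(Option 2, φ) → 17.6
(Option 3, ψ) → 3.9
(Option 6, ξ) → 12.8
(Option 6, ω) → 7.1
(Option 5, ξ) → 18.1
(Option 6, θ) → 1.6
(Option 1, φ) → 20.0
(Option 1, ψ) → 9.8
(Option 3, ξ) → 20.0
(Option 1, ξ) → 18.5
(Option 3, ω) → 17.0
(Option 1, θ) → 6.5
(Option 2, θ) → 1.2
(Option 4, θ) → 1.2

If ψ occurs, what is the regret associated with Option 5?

Best payoff under ψ is 19.0.
Regret = 19.0 − 5.7 = 13.3.

13.3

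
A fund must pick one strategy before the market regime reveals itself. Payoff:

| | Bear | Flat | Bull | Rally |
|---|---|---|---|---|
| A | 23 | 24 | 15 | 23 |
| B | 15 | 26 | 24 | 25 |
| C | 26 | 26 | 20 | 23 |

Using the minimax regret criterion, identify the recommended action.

Column bests: Bear=26, Flat=26, Bull=24, Rally=25.
A regrets: 3, 2, 9, 2 → max 9
B regrets: 11, 0, 0, 0 → max 11
C regrets: 0, 0, 4, 2 → max 4
Smallest max regret = 4 → C.

C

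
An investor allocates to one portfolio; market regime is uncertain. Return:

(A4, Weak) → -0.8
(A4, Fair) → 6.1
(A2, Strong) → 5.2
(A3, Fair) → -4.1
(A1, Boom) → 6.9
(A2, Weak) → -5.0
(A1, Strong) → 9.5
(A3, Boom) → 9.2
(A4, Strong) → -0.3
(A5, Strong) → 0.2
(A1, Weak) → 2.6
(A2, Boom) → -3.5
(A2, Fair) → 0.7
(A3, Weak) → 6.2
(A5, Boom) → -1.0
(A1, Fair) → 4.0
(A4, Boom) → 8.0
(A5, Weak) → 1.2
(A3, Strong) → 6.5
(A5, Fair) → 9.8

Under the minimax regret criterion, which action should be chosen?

A1

Column bests: Weak=6.2, Fair=9.8, Strong=9.5, Boom=9.2.
A1 regrets: 3.6, 5.8, 0.0, 2.3 → max 5.8
A2 regrets: 11.2, 9.1, 4.3, 12.7 → max 12.7
A3 regrets: 0.0, 13.9, 3.0, 0.0 → max 13.9
A4 regrets: 7.0, 3.7, 9.8, 1.2 → max 9.8
A5 regrets: 5.0, 0.0, 9.3, 10.2 → max 10.2
Smallest max regret = 5.8 → A1.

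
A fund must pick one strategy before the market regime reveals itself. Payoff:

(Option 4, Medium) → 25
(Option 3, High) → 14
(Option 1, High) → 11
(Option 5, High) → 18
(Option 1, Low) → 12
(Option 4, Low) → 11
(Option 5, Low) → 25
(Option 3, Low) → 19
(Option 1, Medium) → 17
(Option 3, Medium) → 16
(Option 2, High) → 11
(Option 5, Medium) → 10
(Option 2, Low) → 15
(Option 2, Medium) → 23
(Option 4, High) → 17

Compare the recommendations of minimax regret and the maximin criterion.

Column bests: Low=25, Medium=25, High=18.
Option 1 regrets: 13, 8, 7 → max 13
Option 2 regrets: 10, 2, 7 → max 10
Option 3 regrets: 6, 9, 4 → max 9
Option 4 regrets: 14, 0, 1 → max 14
Option 5 regrets: 0, 15, 0 → max 15
Smallest max regret = 9 → Option 3.
Row minima: Option 1=11, Option 2=11, Option 3=14, Option 4=11, Option 5=10
Best worst-case = 14 → Option 3.

minimax regret → Option 3; maximin → Option 3 (agree)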